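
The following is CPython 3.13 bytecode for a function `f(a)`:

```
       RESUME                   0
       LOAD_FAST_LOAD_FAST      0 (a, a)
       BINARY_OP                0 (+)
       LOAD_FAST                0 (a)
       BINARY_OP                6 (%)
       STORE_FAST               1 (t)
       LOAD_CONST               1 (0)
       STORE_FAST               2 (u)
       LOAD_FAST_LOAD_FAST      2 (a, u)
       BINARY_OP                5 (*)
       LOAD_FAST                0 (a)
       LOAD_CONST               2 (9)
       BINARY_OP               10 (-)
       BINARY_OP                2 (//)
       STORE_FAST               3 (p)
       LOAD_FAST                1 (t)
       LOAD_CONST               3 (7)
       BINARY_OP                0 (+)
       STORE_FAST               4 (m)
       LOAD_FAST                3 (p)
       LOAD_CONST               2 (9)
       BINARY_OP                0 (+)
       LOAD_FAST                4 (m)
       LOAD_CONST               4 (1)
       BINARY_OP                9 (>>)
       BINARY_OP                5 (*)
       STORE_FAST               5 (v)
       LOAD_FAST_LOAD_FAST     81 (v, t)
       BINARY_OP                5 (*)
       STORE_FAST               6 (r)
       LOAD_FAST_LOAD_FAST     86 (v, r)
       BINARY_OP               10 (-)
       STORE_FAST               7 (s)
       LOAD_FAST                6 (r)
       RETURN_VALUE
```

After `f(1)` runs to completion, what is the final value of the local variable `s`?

LOAD_FAST_LOAD_FAST a,a → push 1,1. Stack: [1, 1]
BINARY_OP + → 1 + 1 = 2. Stack: [2]
LOAD_FAST a → push 1. Stack: [2, 1]
BINARY_OP % → 2 % 1 = 0. Stack: [0]
STORE_FAST t → t=0. Stack: []
LOAD_CONST → push 0. Stack: [0]
STORE_FAST u → u=0. Stack: []
LOAD_FAST_LOAD_FAST a,u → push 1,0. Stack: [1, 0]
BINARY_OP * → 1 * 0 = 0. Stack: [0]
LOAD_FAST a → push 1. Stack: [0, 1]
LOAD_CONST → push 9. Stack: [0, 1, 9]
BINARY_OP - → 1 - 9 = -8. Stack: [0, -8]
BINARY_OP // → 0 // -8 = 0. Stack: [0]
STORE_FAST p → p=0. Stack: []
LOAD_FAST t → push 0. Stack: [0]
LOAD_CONST → push 7. Stack: [0, 7]
BINARY_OP + → 0 + 7 = 7. Stack: [7]
STORE_FAST m → m=7. Stack: []
LOAD_FAST p → push 0. Stack: [0]
LOAD_CONST → push 9. Stack: [0, 9]
BINARY_OP + → 0 + 9 = 9. Stack: [9]
LOAD_FAST m → push 7. Stack: [9, 7]
LOAD_CONST → push 1. Stack: [9, 7, 1]
BINARY_OP >> → 7 >> 1 = 3. Stack: [9, 3]
BINARY_OP * → 9 * 3 = 27. Stack: [27]
STORE_FAST v → v=27. Stack: []
LOAD_FAST_LOAD_FAST v,t → push 27,0. Stack: [27, 0]
BINARY_OP * → 27 * 0 = 0. Stack: [0]
STORE_FAST r → r=0. Stack: []
LOAD_FAST_LOAD_FAST v,r → push 27,0. Stack: [27, 0]
BINARY_OP - → 27 - 0 = 27. Stack: [27]
STORE_FAST s → s=27. Stack: []
LOAD_FAST r → push 0. Stack: [0]
RETURN_VALUE → return 0.

27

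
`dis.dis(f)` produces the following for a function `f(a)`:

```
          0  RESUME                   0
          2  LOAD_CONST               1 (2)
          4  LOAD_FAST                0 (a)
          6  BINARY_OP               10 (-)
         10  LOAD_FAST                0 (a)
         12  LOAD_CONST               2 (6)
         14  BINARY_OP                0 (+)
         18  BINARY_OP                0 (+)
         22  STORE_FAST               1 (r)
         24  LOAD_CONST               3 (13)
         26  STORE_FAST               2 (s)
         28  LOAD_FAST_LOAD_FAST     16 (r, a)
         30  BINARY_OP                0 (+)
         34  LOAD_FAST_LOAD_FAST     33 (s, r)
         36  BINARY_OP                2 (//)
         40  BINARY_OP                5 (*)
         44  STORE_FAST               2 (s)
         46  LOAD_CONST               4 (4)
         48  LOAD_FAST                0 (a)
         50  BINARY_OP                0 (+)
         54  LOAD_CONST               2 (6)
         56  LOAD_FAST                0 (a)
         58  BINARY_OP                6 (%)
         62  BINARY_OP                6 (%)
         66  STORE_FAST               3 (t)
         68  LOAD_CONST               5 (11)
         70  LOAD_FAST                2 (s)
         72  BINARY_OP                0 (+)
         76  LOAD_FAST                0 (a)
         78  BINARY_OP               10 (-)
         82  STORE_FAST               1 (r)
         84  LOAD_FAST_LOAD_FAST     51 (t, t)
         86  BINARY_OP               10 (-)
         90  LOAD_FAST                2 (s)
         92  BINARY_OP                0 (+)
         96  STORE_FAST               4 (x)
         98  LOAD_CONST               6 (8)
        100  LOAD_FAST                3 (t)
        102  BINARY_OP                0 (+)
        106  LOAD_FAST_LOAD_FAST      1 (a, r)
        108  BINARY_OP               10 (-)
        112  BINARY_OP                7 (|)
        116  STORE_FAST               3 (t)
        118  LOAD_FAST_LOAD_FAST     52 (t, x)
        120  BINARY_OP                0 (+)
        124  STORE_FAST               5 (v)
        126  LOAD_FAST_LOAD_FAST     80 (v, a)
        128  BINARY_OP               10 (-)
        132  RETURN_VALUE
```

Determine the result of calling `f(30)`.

LOAD_CONST → push 2. Stack: [2]
LOAD_FAST a → push 30. Stack: [2, 30]
BINARY_OP - → 2 - 30 = -28. Stack: [-28]
LOAD_FAST a → push 30. Stack: [-28, 30]
LOAD_CONST → push 6. Stack: [-28, 30, 6]
BINARY_OP + → 30 + 6 = 36. Stack: [-28, 36]
BINARY_OP + → -28 + 36 = 8. Stack: [8]
STORE_FAST r → r=8. Stack: []
LOAD_CONST → push 13. Stack: [13]
STORE_FAST s → s=13. Stack: []
LOAD_FAST_LOAD_FAST r,a → push 8,30. Stack: [8, 30]
BINARY_OP + → 8 + 30 = 38. Stack: [38]
LOAD_FAST_LOAD_FAST s,r → push 13,8. Stack: [38, 13, 8]
BINARY_OP // → 13 // 8 = 1. Stack: [38, 1]
BINARY_OP * → 38 * 1 = 38. Stack: [38]
STORE_FAST s → s=38. Stack: []
LOAD_CONST → push 4. Stack: [4]
LOAD_FAST a → push 30. Stack: [4, 30]
BINARY_OP + → 4 + 30 = 34. Stack: [34]
LOAD_CONST → push 6. Stack: [34, 6]
LOAD_FAST a → push 30. Stack: [34, 6, 30]
BINARY_OP % → 6 % 30 = 6. Stack: [34, 6]
BINARY_OP % → 34 % 6 = 4. Stack: [4]
STORE_FAST t → t=4. Stack: []
LOAD_CONST → push 11. Stack: [11]
LOAD_FAST s → push 38. Stack: [11, 38]
BINARY_OP + → 11 + 38 = 49. Stack: [49]
LOAD_FAST a → push 30. Stack: [49, 30]
BINARY_OP - → 49 - 30 = 19. Stack: [19]
STORE_FAST r → r=19. Stack: []
LOAD_FAST_LOAD_FAST t,t → push 4,4. Stack: [4, 4]
BINARY_OP - → 4 - 4 = 0. Stack: [0]
LOAD_FAST s → push 38. Stack: [0, 38]
BINARY_OP + → 0 + 38 = 38. Stack: [38]
STORE_FAST x → x=38. Stack: []
LOAD_CONST → push 8. Stack: [8]
LOAD_FAST t → push 4. Stack: [8, 4]
BINARY_OP + → 8 + 4 = 12. Stack: [12]
LOAD_FAST_LOAD_FAST a,r → push 30,19. Stack: [12, 30, 19]
BINARY_OP - → 30 - 19 = 11. Stack: [12, 11]
BINARY_OP | → 12 | 11 = 15. Stack: [15]
STORE_FAST t → t=15. Stack: []
LOAD_FAST_LOAD_FAST t,x → push 15,38. Stack: [15, 38]
BINARY_OP + → 15 + 38 = 53. Stack: [53]
STORE_FAST v → v=53. Stack: []
LOAD_FAST_LOAD_FAST v,a → push 53,30. Stack: [53, 30]
BINARY_OP - → 53 - 30 = 23. Stack: [23]
RETURN_VALUE → return 23.

23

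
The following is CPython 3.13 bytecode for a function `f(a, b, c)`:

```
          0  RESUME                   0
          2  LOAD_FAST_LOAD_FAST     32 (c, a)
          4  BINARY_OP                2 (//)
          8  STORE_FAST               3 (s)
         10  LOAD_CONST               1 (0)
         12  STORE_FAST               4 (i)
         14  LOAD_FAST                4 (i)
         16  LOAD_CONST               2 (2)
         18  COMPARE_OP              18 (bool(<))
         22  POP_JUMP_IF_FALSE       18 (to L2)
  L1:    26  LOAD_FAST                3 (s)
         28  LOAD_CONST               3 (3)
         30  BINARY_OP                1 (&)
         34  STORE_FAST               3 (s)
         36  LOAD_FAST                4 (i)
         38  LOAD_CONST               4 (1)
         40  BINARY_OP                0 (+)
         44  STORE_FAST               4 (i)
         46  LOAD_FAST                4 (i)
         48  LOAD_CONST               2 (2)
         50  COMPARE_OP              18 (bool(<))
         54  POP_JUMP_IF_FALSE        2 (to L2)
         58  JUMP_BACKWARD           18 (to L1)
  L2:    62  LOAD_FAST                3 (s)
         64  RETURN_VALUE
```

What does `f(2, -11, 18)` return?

LOAD_FAST_LOAD_FAST c,a → push 18,2. Stack: [18, 2]
BINARY_OP // → 18 // 2 = 9. Stack: [9]
STORE_FAST s → s=9. Stack: []
LOAD_CONST → push 0. Stack: [0]
STORE_FAST i → i=0. Stack: []
LOAD_FAST i → push 0. Stack: [0]
LOAD_CONST → push 2. Stack: [0, 2]
COMPARE_OP bool(<) → 0 vs 2 = True. Stack: [True]
POP_JUMP_IF_FALSE → pop True; no jump. Stack: []
LOAD_FAST s → push 9. Stack: [9]
LOAD_CONST → push 3. Stack: [9, 3]
BINARY_OP & → 9 & 3 = 1. Stack: [1]
STORE_FAST s → s=1. Stack: []
LOAD_FAST i → push 0. Stack: [0]
LOAD_CONST → push 1. Stack: [0, 1]
BINARY_OP + → 0 + 1 = 1. Stack: [1]
STORE_FAST i → i=1. Stack: []
LOAD_FAST i → push 1. Stack: [1]
LOAD_CONST → push 2. Stack: [1, 2]
COMPARE_OP bool(<) → 1 vs 2 = True. Stack: [True]
POP_JUMP_IF_FALSE → pop True; no jump. Stack: []
LOAD_FAST s → push 1. Stack: [1]
LOAD_CONST → push 3. Stack: [1, 3]
BINARY_OP & → 1 & 3 = 1. Stack: [1]
STORE_FAST s → s=1. Stack: []
LOAD_FAST i → push 1. Stack: [1]
LOAD_CONST → push 1. Stack: [1, 1]
BINARY_OP + → 1 + 1 = 2. Stack: [2]
STORE_FAST i → i=2. Stack: []
LOAD_FAST i → push 2. Stack: [2]
LOAD_CONST → push 2. Stack: [2, 2]
COMPARE_OP bool(<) → 2 vs 2 = False. Stack: [False]
POP_JUMP_IF_FALSE → pop False; jump. Stack: []
LOAD_FAST s → push 1. Stack: [1]
RETURN_VALUE → return 1.

1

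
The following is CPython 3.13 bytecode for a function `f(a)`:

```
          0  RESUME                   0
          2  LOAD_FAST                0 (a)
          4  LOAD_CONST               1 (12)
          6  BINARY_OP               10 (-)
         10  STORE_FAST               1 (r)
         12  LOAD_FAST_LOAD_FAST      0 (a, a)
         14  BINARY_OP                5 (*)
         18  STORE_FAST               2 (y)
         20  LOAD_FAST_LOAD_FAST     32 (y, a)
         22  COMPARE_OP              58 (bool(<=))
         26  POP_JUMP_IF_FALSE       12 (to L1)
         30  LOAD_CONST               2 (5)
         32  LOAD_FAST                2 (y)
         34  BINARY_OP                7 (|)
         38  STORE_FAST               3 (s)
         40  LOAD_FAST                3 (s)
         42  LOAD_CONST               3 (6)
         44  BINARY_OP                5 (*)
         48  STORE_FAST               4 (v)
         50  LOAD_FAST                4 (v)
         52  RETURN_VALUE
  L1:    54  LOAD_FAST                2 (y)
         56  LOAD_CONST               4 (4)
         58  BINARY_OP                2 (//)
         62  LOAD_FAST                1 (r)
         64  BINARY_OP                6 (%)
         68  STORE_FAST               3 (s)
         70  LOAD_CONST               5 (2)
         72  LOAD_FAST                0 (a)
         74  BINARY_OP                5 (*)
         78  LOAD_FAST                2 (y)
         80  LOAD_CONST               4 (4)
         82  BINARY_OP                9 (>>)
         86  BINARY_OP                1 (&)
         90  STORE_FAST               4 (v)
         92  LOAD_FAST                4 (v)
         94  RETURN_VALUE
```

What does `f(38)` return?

72

LOAD_FAST a → push 38. Stack: [38]
LOAD_CONST → push 12. Stack: [38, 12]
BINARY_OP - → 38 - 12 = 26. Stack: [26]
STORE_FAST r → r=26. Stack: []
LOAD_FAST_LOAD_FAST a,a → push 38,38. Stack: [38, 38]
BINARY_OP * → 38 * 38 = 1444. Stack: [1444]
STORE_FAST y → y=1444. Stack: []
LOAD_FAST_LOAD_FAST y,a → push 1444,38. Stack: [1444, 38]
COMPARE_OP bool(<=) → 1444 vs 38 = False. Stack: [False]
POP_JUMP_IF_FALSE → pop False; jump. Stack: []
LOAD_FAST y → push 1444. Stack: [1444]
LOAD_CONST → push 4. Stack: [1444, 4]
BINARY_OP // → 1444 // 4 = 361. Stack: [361]
LOAD_FAST r → push 26. Stack: [361, 26]
BINARY_OP % → 361 % 26 = 23. Stack: [23]
STORE_FAST s → s=23. Stack: []
LOAD_CONST → push 2. Stack: [2]
LOAD_FAST a → push 38. Stack: [2, 38]
BINARY_OP * → 2 * 38 = 76. Stack: [76]
LOAD_FAST y → push 1444. Stack: [76, 1444]
LOAD_CONST → push 4. Stack: [76, 1444, 4]
BINARY_OP >> → 1444 >> 4 = 90. Stack: [76, 90]
BINARY_OP & → 76 & 90 = 72. Stack: [72]
STORE_FAST v → v=72. Stack: []
LOAD_FAST v → push 72. Stack: [72]
RETURN_VALUE → return 72.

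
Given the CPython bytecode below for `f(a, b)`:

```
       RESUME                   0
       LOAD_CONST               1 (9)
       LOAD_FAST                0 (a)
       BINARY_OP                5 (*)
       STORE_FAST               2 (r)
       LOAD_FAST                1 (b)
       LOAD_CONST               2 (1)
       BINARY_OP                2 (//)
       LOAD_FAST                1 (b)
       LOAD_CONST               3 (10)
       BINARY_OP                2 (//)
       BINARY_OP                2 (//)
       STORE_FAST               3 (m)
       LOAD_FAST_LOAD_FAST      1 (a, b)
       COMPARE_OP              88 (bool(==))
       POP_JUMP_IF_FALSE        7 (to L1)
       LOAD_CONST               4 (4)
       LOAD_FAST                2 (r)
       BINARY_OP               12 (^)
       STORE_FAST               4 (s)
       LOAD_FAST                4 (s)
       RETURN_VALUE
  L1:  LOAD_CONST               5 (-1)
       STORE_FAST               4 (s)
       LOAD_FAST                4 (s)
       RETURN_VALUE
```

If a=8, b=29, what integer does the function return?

LOAD_CONST → push 9. Stack: [9]
LOAD_FAST a → push 8. Stack: [9, 8]
BINARY_OP * → 9 * 8 = 72. Stack: [72]
STORE_FAST r → r=72. Stack: []
LOAD_FAST b → push 29. Stack: [29]
LOAD_CONST → push 1. Stack: [29, 1]
BINARY_OP // → 29 // 1 = 29. Stack: [29]
LOAD_FAST b → push 29. Stack: [29, 29]
LOAD_CONST → push 10. Stack: [29, 29, 10]
BINARY_OP // → 29 // 10 = 2. Stack: [29, 2]
BINARY_OP // → 29 // 2 = 14. Stack: [14]
STORE_FAST m → m=14. Stack: []
LOAD_FAST_LOAD_FAST a,b → push 8,29. Stack: [8, 29]
COMPARE_OP bool(==) → 8 vs 29 = False. Stack: [False]
POP_JUMP_IF_FALSE → pop False; jump. Stack: []
LOAD_CONST → push -1. Stack: [-1]
STORE_FAST s → s=-1. Stack: []
LOAD_FAST s → push -1. Stack: [-1]
RETURN_VALUE → return -1.

-1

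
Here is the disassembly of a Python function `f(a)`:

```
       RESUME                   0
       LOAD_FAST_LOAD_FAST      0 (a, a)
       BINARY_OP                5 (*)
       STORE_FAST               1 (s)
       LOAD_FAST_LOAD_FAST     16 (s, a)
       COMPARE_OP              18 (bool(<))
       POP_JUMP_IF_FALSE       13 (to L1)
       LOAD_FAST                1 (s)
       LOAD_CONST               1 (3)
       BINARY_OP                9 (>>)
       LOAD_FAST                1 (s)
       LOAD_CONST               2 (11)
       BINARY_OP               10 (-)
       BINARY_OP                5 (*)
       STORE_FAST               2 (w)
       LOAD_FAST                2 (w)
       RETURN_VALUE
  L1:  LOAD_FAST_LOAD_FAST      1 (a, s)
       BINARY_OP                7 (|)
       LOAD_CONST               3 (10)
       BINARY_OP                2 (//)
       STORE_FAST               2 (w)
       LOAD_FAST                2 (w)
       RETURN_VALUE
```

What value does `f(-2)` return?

-1

LOAD_FAST_LOAD_FAST a,a → push -2,-2. Stack: [-2, -2]
BINARY_OP * → -2 * -2 = 4. Stack: [4]
STORE_FAST s → s=4. Stack: []
LOAD_FAST_LOAD_FAST s,a → push 4,-2. Stack: [4, -2]
COMPARE_OP bool(<) → 4 vs -2 = False. Stack: [False]
POP_JUMP_IF_FALSE → pop False; jump. Stack: []
LOAD_FAST_LOAD_FAST a,s → push -2,4. Stack: [-2, 4]
BINARY_OP | → -2 | 4 = -2. Stack: [-2]
LOAD_CONST → push 10. Stack: [-2, 10]
BINARY_OP // → -2 // 10 = -1. Stack: [-1]
STORE_FAST w → w=-1. Stack: []
LOAD_FAST w → push -1. Stack: [-1]
RETURN_VALUE → return -1.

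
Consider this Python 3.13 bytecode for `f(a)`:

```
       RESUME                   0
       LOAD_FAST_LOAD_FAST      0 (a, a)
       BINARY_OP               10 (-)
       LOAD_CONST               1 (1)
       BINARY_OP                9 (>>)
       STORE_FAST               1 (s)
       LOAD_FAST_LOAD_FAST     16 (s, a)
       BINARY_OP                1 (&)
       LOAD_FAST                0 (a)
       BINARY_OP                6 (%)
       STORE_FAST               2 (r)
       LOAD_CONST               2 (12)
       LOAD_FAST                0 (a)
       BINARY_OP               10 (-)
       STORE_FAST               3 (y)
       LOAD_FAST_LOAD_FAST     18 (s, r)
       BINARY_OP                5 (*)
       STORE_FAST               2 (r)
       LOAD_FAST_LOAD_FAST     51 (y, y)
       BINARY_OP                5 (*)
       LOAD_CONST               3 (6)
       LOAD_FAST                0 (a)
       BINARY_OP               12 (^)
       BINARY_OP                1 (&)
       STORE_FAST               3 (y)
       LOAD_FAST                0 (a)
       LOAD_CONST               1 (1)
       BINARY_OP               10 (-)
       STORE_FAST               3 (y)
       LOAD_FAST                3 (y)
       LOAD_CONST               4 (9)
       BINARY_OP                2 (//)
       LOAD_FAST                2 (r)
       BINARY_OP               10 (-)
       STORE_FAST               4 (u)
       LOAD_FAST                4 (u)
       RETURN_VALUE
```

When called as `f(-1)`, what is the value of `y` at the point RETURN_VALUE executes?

-2

LOAD_FAST_LOAD_FAST a,a → push -1,-1. Stack: [-1, -1]
BINARY_OP - → -1 - -1 = 0. Stack: [0]
LOAD_CONST → push 1. Stack: [0, 1]
BINARY_OP >> → 0 >> 1 = 0. Stack: [0]
STORE_FAST s → s=0. Stack: []
LOAD_FAST_LOAD_FAST s,a → push 0,-1. Stack: [0, -1]
BINARY_OP & → 0 & -1 = 0. Stack: [0]
LOAD_FAST a → push -1. Stack: [0, -1]
BINARY_OP % → 0 % -1 = 0. Stack: [0]
STORE_FAST r → r=0. Stack: []
LOAD_CONST → push 12. Stack: [12]
LOAD_FAST a → push -1. Stack: [12, -1]
BINARY_OP - → 12 - -1 = 13. Stack: [13]
STORE_FAST y → y=13. Stack: []
LOAD_FAST_LOAD_FAST s,r → push 0,0. Stack: [0, 0]
BINARY_OP * → 0 * 0 = 0. Stack: [0]
STORE_FAST r → r=0. Stack: []
LOAD_FAST_LOAD_FAST y,y → push 13,13. Stack: [13, 13]
BINARY_OP * → 13 * 13 = 169. Stack: [169]
LOAD_CONST → push 6. Stack: [169, 6]
LOAD_FAST a → push -1. Stack: [169, 6, -1]
BINARY_OP ^ → 6 ^ -1 = -7. Stack: [169, -7]
BINARY_OP & → 169 & -7 = 169. Stack: [169]
STORE_FAST y → y=169. Stack: []
LOAD_FAST a → push -1. Stack: [-1]
LOAD_CONST → push 1. Stack: [-1, 1]
BINARY_OP - → -1 - 1 = -2. Stack: [-2]
STORE_FAST y → y=-2. Stack: []
LOAD_FAST y → push -2. Stack: [-2]
LOAD_CONST → push 9. Stack: [-2, 9]
BINARY_OP // → -2 // 9 = -1. Stack: [-1]
LOAD_FAST r → push 0. Stack: [-1, 0]
BINARY_OP - → -1 - 0 = -1. Stack: [-1]
STORE_FAST u → u=-1. Stack: []
LOAD_FAST u → push -1. Stack: [-1]
RETURN_VALUE → return -1.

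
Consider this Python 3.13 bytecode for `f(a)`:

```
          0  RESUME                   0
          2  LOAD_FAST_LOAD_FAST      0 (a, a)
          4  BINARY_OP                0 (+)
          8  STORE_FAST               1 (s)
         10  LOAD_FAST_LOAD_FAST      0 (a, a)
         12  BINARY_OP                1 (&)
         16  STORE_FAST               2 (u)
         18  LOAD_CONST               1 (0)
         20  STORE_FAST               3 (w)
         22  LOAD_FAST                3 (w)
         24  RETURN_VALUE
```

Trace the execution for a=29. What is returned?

0

LOAD_FAST_LOAD_FAST a,a → push 29,29. Stack: [29, 29]
BINARY_OP + → 29 + 29 = 58. Stack: [58]
STORE_FAST s → s=58. Stack: []
LOAD_FAST_LOAD_FAST a,a → push 29,29. Stack: [29, 29]
BINARY_OP & → 29 & 29 = 29. Stack: [29]
STORE_FAST u → u=29. Stack: []
LOAD_CONST → push 0. Stack: [0]
STORE_FAST w → w=0. Stack: []
LOAD_FAST w → push 0. Stack: [0]
RETURN_VALUE → return 0.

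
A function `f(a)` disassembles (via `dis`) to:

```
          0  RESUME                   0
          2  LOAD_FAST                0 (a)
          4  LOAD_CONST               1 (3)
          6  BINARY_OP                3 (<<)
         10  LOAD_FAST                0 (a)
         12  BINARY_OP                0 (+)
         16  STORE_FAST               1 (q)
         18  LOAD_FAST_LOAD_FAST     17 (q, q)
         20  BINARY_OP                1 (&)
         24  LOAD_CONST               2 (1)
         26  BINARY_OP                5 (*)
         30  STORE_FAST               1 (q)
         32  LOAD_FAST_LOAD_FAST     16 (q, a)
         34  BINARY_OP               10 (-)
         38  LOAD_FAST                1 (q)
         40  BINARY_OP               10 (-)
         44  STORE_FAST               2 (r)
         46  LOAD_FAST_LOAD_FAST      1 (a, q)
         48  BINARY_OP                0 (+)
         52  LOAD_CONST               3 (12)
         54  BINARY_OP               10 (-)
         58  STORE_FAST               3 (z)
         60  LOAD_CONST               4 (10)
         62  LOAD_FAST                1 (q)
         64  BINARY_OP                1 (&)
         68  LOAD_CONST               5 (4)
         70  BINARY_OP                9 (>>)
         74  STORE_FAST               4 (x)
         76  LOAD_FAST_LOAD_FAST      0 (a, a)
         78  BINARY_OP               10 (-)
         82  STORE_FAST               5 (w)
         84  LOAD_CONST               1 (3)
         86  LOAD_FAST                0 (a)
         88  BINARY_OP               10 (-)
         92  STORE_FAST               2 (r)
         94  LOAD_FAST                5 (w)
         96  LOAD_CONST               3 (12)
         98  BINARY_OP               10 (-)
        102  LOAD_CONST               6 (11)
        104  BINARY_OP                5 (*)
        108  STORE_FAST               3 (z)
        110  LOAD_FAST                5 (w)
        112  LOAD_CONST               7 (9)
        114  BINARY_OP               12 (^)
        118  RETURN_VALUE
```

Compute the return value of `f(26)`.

9

LOAD_FAST a → push 26. Stack: [26]
LOAD_CONST → push 3. Stack: [26, 3]
BINARY_OP << → 26 << 3 = 208. Stack: [208]
LOAD_FAST a → push 26. Stack: [208, 26]
BINARY_OP + → 208 + 26 = 234. Stack: [234]
STORE_FAST q → q=234. Stack: []
LOAD_FAST_LOAD_FAST q,q → push 234,234. Stack: [234, 234]
BINARY_OP & → 234 & 234 = 234. Stack: [234]
LOAD_CONST → push 1. Stack: [234, 1]
BINARY_OP * → 234 * 1 = 234. Stack: [234]
STORE_FAST q → q=234. Stack: []
LOAD_FAST_LOAD_FAST q,a → push 234,26. Stack: [234, 26]
BINARY_OP - → 234 - 26 = 208. Stack: [208]
LOAD_FAST q → push 234. Stack: [208, 234]
BINARY_OP - → 208 - 234 = -26. Stack: [-26]
STORE_FAST r → r=-26. Stack: []
LOAD_FAST_LOAD_FAST a,q → push 26,234. Stack: [26, 234]
BINARY_OP + → 26 + 234 = 260. Stack: [260]
LOAD_CONST → push 12. Stack: [260, 12]
BINARY_OP - → 260 - 12 = 248. Stack: [248]
STORE_FAST z → z=248. Stack: []
LOAD_CONST → push 10. Stack: [10]
LOAD_FAST q → push 234. Stack: [10, 234]
BINARY_OP & → 10 & 234 = 10. Stack: [10]
LOAD_CONST → push 4. Stack: [10, 4]
BINARY_OP >> → 10 >> 4 = 0. Stack: [0]
STORE_FAST x → x=0. Stack: []
LOAD_FAST_LOAD_FAST a,a → push 26,26. Stack: [26, 26]
BINARY_OP - → 26 - 26 = 0. Stack: [0]
STORE_FAST w → w=0. Stack: []
LOAD_CONST → push 3. Stack: [3]
LOAD_FAST a → push 26. Stack: [3, 26]
BINARY_OP - → 3 - 26 = -23. Stack: [-23]
STORE_FAST r → r=-23. Stack: []
LOAD_FAST w → push 0. Stack: [0]
LOAD_CONST → push 12. Stack: [0, 12]
BINARY_OP - → 0 - 12 = -12. Stack: [-12]
LOAD_CONST → push 11. Stack: [-12, 11]
BINARY_OP * → -12 * 11 = -132. Stack: [-132]
STORE_FAST z → z=-132. Stack: []
LOAD_FAST w → push 0. Stack: [0]
LOAD_CONST → push 9. Stack: [0, 9]
BINARY_OP ^ → 0 ^ 9 = 9. Stack: [9]
RETURN_VALUE → return 9.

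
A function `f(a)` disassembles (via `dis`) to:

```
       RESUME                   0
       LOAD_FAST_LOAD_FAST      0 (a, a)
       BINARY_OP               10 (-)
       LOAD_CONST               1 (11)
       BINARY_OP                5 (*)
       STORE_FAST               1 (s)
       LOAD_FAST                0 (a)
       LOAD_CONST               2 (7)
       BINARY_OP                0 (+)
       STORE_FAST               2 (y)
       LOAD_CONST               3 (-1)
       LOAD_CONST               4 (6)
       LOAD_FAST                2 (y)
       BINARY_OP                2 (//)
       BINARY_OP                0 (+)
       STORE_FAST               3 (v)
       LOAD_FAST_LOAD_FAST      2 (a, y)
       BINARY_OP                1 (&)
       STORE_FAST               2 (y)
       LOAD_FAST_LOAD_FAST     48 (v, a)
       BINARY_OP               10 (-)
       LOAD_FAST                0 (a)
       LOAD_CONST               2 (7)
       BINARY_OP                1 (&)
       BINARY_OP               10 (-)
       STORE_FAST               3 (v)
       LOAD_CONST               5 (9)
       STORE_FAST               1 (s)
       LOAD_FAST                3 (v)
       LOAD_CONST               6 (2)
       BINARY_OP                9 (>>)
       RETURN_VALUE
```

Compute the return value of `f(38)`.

LOAD_FAST_LOAD_FAST a,a → push 38,38. Stack: [38, 38]
BINARY_OP - → 38 - 38 = 0. Stack: [0]
LOAD_CONST → push 11. Stack: [0, 11]
BINARY_OP * → 0 * 11 = 0. Stack: [0]
STORE_FAST s → s=0. Stack: []
LOAD_FAST a → push 38. Stack: [38]
LOAD_CONST → push 7. Stack: [38, 7]
BINARY_OP + → 38 + 7 = 45. Stack: [45]
STORE_FAST y → y=45. Stack: []
LOAD_CONST → push -1. Stack: [-1]
LOAD_CONST → push 6. Stack: [-1, 6]
LOAD_FAST y → push 45. Stack: [-1, 6, 45]
BINARY_OP // → 6 // 45 = 0. Stack: [-1, 0]
BINARY_OP + → -1 + 0 = -1. Stack: [-1]
STORE_FAST v → v=-1. Stack: []
LOAD_FAST_LOAD_FAST a,y → push 38,45. Stack: [38, 45]
BINARY_OP & → 38 & 45 = 36. Stack: [36]
STORE_FAST y → y=36. Stack: []
LOAD_FAST_LOAD_FAST v,a → push -1,38. Stack: [-1, 38]
BINARY_OP - → -1 - 38 = -39. Stack: [-39]
LOAD_FAST a → push 38. Stack: [-39, 38]
LOAD_CONST → push 7. Stack: [-39, 38, 7]
BINARY_OP & → 38 & 7 = 6. Stack: [-39, 6]
BINARY_OP - → -39 - 6 = -45. Stack: [-45]
STORE_FAST v → v=-45. Stack: []
LOAD_CONST → push 9. Stack: [9]
STORE_FAST s → s=9. Stack: []
LOAD_FAST v → push -45. Stack: [-45]
LOAD_CONST → push 2. Stack: [-45, 2]
BINARY_OP >> → -45 >> 2 = -12. Stack: [-12]
RETURN_VALUE → return -12.

-12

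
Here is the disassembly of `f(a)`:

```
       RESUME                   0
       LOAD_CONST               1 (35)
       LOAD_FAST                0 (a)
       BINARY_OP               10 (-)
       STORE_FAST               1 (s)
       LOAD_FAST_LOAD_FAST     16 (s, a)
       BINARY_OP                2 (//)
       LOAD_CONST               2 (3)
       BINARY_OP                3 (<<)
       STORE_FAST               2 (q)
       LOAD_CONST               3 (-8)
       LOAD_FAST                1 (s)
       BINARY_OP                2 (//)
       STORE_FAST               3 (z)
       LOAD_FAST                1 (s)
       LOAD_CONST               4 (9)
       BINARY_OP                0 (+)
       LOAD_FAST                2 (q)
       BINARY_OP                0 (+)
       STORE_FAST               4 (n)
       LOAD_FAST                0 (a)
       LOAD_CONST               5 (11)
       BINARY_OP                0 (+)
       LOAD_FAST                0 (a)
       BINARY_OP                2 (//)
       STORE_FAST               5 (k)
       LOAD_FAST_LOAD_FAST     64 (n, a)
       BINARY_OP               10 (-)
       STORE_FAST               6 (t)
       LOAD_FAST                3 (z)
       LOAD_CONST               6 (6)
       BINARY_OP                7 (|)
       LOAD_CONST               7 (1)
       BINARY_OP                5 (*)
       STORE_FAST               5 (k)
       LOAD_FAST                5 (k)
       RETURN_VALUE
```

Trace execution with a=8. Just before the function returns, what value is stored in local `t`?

LOAD_CONST → push 35. Stack: [35]
LOAD_FAST a → push 8. Stack: [35, 8]
BINARY_OP - → 35 - 8 = 27. Stack: [27]
STORE_FAST s → s=27. Stack: []
LOAD_FAST_LOAD_FAST s,a → push 27,8. Stack: [27, 8]
BINARY_OP // → 27 // 8 = 3. Stack: [3]
LOAD_CONST → push 3. Stack: [3, 3]
BINARY_OP << → 3 << 3 = 24. Stack: [24]
STORE_FAST q → q=24. Stack: []
LOAD_CONST → push -8. Stack: [-8]
LOAD_FAST s → push 27. Stack: [-8, 27]
BINARY_OP // → -8 // 27 = -1. Stack: [-1]
STORE_FAST z → z=-1. Stack: []
LOAD_FAST s → push 27. Stack: [27]
LOAD_CONST → push 9. Stack: [27, 9]
BINARY_OP + → 27 + 9 = 36. Stack: [36]
LOAD_FAST q → push 24. Stack: [36, 24]
BINARY_OP + → 36 + 24 = 60. Stack: [60]
STORE_FAST n → n=60. Stack: []
LOAD_FAST a → push 8. Stack: [8]
LOAD_CONST → push 11. Stack: [8, 11]
BINARY_OP + → 8 + 11 = 19. Stack: [19]
LOAD_FAST a → push 8. Stack: [19, 8]
BINARY_OP // → 19 // 8 = 2. Stack: [2]
STORE_FAST k → k=2. Stack: []
LOAD_FAST_LOAD_FAST n,a → push 60,8. Stack: [60, 8]
BINARY_OP - → 60 - 8 = 52. Stack: [52]
STORE_FAST t → t=52. Stack: []
LOAD_FAST z → push -1. Stack: [-1]
LOAD_CONST → push 6. Stack: [-1, 6]
BINARY_OP | → -1 | 6 = -1. Stack: [-1]
LOAD_CONST → push 1. Stack: [-1, 1]
BINARY_OP * → -1 * 1 = -1. Stack: [-1]
STORE_FAST k → k=-1. Stack: []
LOAD_FAST k → push -1. Stack: [-1]
RETURN_VALUE → return -1.

52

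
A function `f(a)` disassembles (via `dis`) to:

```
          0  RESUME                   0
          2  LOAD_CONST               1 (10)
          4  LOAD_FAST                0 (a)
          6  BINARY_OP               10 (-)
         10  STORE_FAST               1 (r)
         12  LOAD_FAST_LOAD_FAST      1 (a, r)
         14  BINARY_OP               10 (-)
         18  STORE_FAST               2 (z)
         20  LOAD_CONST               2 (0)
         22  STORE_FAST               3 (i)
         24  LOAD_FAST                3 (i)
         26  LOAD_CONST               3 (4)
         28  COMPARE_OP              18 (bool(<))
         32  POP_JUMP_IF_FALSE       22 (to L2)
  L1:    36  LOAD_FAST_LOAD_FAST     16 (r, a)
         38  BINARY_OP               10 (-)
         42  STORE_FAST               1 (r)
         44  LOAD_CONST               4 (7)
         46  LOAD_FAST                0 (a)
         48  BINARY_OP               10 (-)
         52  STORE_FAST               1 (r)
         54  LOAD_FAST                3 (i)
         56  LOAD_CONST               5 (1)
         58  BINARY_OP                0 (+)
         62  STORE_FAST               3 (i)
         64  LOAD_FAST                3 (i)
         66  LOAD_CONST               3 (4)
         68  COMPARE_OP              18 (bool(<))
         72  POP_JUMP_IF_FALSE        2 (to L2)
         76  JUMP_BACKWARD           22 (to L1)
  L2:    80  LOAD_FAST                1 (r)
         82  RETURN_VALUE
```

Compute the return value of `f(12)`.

-5

LOAD_CONST → push 10
LOAD_FAST a → push 12
BINARY_OP - → 10 - 12 = -2
STORE_FAST r → r=-2
LOAD_FAST_LOAD_FAST a,r → push 12,-2
BINARY_OP - → 12 - -2 = 14
STORE_FAST z → z=14
LOAD_CONST → push 0
STORE_FAST i → i=0
LOAD_FAST i → push 0
LOAD_CONST → push 4
COMPARE_OP bool(<) → 0 vs 4 = True
POP_JUMP_IF_FALSE → pop True; no jump
LOAD_FAST_LOAD_FAST r,a → push -2,12
BINARY_OP - → -2 - 12 = -14
STORE_FAST r → r=-14
LOAD_CONST → push 7
LOAD_FAST a → push 12
BINARY_OP - → 7 - 12 = -5
STORE_FAST r → r=-5
LOAD_FAST i → push 0
LOAD_CONST → push 1
BINARY_OP + → 0 + 1 = 1
STORE_FAST i → i=1
LOAD_FAST i → push 1
LOAD_CONST → push 4
COMPARE_OP bool(<) → 1 vs 4 = True
POP_JUMP_IF_FALSE → pop True; no jump
LOAD_FAST_LOAD_FAST r,a → push -5,12
BINARY_OP - → -5 - 12 = -17
STORE_FAST r → r=-17
LOAD_CONST → push 7
LOAD_FAST a → push 12
BINARY_OP - → 7 - 12 = -5
STORE_FAST r → r=-5
LOAD_FAST i → push 1
LOAD_CONST → push 1
BINARY_OP + → 1 + 1 = 2
STORE_FAST i → i=2
LOAD_FAST i → push 2
LOAD_CONST → push 4
COMPARE_OP bool(<) → 2 vs 4 = True
POP_JUMP_IF_FALSE → pop True; no jump
LOAD_FAST_LOAD_FAST r,a → push -5,12
BINARY_OP - → -5 - 12 = -17
STORE_FAST r → r=-17
LOAD_CONST → push 7
LOAD_FAST a → push 12
BINARY_OP - → 7 - 12 = -5
STORE_FAST r → r=-5
LOAD_FAST i → push 2
LOAD_CONST → push 1
BINARY_OP + → 2 + 1 = 3
STORE_FAST i → i=3
LOAD_FAST i → push 3
LOAD_CONST → push 4
COMPARE_OP bool(<) → 3 vs 4 = True
POP_JUMP_IF_FALSE → pop True; no jump
LOAD_FAST_LOAD_FAST r,a → push -5,12
BINARY_OP - → -5 - 12 = -17
STORE_FAST r → r=-17
LOAD_CONST → push 7
LOAD_FAST a → push 12
BINARY_OP - → 7 - 12 = -5
STORE_FAST r → r=-5
LOAD_FAST i → push 3
LOAD_CONST → push 1
BINARY_OP + → 3 + 1 = 4
STORE_FAST i → i=4
LOAD_FAST i → push 4
LOAD_CONST → push 4
COMPARE_OP bool(<) → 4 vs 4 = False
POP_JUMP_IF_FALSE → pop False; jump
LOAD_FAST r → push -5
RETURN_VALUE → return -5.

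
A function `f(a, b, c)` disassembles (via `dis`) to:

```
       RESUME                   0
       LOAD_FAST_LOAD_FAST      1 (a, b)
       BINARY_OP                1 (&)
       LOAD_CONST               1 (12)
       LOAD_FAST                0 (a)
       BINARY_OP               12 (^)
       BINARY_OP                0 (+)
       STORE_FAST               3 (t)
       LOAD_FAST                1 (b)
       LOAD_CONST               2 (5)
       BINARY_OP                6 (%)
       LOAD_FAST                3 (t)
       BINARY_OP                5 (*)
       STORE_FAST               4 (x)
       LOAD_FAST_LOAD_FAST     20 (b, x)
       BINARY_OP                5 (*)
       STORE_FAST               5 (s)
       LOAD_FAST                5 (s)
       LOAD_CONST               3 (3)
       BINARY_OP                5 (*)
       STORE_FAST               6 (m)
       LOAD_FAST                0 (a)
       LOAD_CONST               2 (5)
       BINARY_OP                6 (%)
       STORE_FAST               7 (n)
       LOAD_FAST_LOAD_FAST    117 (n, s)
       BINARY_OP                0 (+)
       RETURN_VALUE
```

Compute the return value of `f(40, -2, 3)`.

-456

LOAD_FAST_LOAD_FAST a,b → push 40,-2. Stack: [40, -2]
BINARY_OP & → 40 & -2 = 40. Stack: [40]
LOAD_CONST → push 12. Stack: [40, 12]
LOAD_FAST a → push 40. Stack: [40, 12, 40]
BINARY_OP ^ → 12 ^ 40 = 36. Stack: [40, 36]
BINARY_OP + → 40 + 36 = 76. Stack: [76]
STORE_FAST t → t=76. Stack: []
LOAD_FAST b → push -2. Stack: [-2]
LOAD_CONST → push 5. Stack: [-2, 5]
BINARY_OP % → -2 % 5 = 3. Stack: [3]
LOAD_FAST t → push 76. Stack: [3, 76]
BINARY_OP * → 3 * 76 = 228. Stack: [228]
STORE_FAST x → x=228. Stack: []
LOAD_FAST_LOAD_FAST b,x → push -2,228. Stack: [-2, 228]
BINARY_OP * → -2 * 228 = -456. Stack: [-456]
STORE_FAST s → s=-456. Stack: []
LOAD_FAST s → push -456. Stack: [-456]
LOAD_CONST → push 3. Stack: [-456, 3]
BINARY_OP * → -456 * 3 = -1368. Stack: [-1368]
STORE_FAST m → m=-1368. Stack: []
LOAD_FAST a → push 40. Stack: [40]
LOAD_CONST → push 5. Stack: [40, 5]
BINARY_OP % → 40 % 5 = 0. Stack: [0]
STORE_FAST n → n=0. Stack: []
LOAD_FAST_LOAD_FAST n,s → push 0,-456. Stack: [0, -456]
BINARY_OP + → 0 + -456 = -456. Stack: [-456]
RETURN_VALUE → return -456.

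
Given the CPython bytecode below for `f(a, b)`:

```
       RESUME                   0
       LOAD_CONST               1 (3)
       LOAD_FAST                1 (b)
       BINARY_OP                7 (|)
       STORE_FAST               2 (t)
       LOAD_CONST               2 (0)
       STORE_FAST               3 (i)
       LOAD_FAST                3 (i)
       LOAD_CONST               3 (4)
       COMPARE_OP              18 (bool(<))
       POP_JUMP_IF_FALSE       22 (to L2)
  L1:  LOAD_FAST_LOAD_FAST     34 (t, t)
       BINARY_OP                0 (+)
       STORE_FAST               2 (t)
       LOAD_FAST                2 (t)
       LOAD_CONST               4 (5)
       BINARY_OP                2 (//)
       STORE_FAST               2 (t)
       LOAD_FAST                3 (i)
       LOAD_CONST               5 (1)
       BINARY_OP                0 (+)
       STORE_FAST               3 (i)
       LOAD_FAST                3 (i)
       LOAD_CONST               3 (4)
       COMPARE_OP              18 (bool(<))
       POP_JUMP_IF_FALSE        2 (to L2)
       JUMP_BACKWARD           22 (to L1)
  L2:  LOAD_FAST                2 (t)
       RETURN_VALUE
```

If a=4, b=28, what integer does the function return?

LOAD_CONST → push 3
LOAD_FAST b → push 28
BINARY_OP | → 3 | 28 = 31
STORE_FAST t → t=31
LOAD_CONST → push 0
STORE_FAST i → i=0
LOAD_FAST i → push 0
LOAD_CONST → push 4
COMPARE_OP bool(<) → 0 vs 4 = True
POP_JUMP_IF_FALSE → pop True; no jump
LOAD_FAST_LOAD_FAST t,t → push 31,31
BINARY_OP + → 31 + 31 = 62
STORE_FAST t → t=62
LOAD_FAST t → push 62
LOAD_CONST → push 5
BINARY_OP // → 62 // 5 = 12
STORE_FAST t → t=12
LOAD_FAST i → push 0
LOAD_CONST → push 1
BINARY_OP + → 0 + 1 = 1
STORE_FAST i → i=1
LOAD_FAST i → push 1
LOAD_CONST → push 4
COMPARE_OP bool(<) → 1 vs 4 = True
POP_JUMP_IF_FALSE → pop True; no jump
LOAD_FAST_LOAD_FAST t,t → push 12,12
BINARY_OP + → 12 + 12 = 24
STORE_FAST t → t=24
LOAD_FAST t → push 24
LOAD_CONST → push 5
BINARY_OP // → 24 // 5 = 4
STORE_FAST t → t=4
LOAD_FAST i → push 1
LOAD_CONST → push 1
BINARY_OP + → 1 + 1 = 2
STORE_FAST i → i=2
LOAD_FAST i → push 2
LOAD_CONST → push 4
COMPARE_OP bool(<) → 2 vs 4 = True
POP_JUMP_IF_FALSE → pop True; no jump
LOAD_FAST_LOAD_FAST t,t → push 4,4
BINARY_OP + → 4 + 4 = 8
STORE_FAST t → t=8
LOAD_FAST t → push 8
LOAD_CONST → push 5
BINARY_OP // → 8 // 5 = 1
STORE_FAST t → t=1
LOAD_FAST i → push 2
LOAD_CONST → push 1
BINARY_OP + → 2 + 1 = 3
STORE_FAST i → i=3
LOAD_FAST i → push 3
LOAD_CONST → push 4
COMPARE_OP bool(<) → 3 vs 4 = True
POP_JUMP_IF_FALSE → pop True; no jump
LOAD_FAST_LOAD_FAST t,t → push 1,1
BINARY_OP + → 1 + 1 = 2
STORE_FAST t → t=2
LOAD_FAST t → push 2
LOAD_CONST → push 5
BINARY_OP // → 2 // 5 = 0
STORE_FAST t → t=0
LOAD_FAST i → push 3
LOAD_CONST → push 1
BINARY_OP + → 3 + 1 = 4
STORE_FAST i → i=4
LOAD_FAST i → push 4
LOAD_CONST → push 4
COMPARE_OP bool(<) → 4 vs 4 = False
POP_JUMP_IF_FALSE → pop False; jump
LOAD_FAST t → push 0
RETURN_VALUE → return 0.

0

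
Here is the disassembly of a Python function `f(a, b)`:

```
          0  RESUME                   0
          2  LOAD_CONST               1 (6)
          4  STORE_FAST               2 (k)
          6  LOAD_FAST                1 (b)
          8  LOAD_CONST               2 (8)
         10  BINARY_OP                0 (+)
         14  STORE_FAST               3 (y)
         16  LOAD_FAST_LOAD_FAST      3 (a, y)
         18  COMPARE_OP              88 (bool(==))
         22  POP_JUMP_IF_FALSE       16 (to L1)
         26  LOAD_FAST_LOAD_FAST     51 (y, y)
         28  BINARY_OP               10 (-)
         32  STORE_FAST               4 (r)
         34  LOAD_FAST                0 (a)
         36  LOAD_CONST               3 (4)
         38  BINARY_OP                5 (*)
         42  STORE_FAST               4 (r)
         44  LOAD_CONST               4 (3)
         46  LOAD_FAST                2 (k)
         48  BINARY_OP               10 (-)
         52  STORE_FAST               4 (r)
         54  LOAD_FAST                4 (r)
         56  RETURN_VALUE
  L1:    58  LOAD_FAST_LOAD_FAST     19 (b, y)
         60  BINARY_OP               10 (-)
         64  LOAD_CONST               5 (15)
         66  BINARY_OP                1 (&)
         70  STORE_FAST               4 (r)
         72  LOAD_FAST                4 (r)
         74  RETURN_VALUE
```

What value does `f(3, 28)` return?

8

LOAD_CONST → push 6. Stack: [6]
STORE_FAST k → k=6. Stack: []
LOAD_FAST b → push 28. Stack: [28]
LOAD_CONST → push 8. Stack: [28, 8]
BINARY_OP + → 28 + 8 = 36. Stack: [36]
STORE_FAST y → y=36. Stack: []
LOAD_FAST_LOAD_FAST a,y → push 3,36. Stack: [3, 36]
COMPARE_OP bool(==) → 3 vs 36 = False. Stack: [False]
POP_JUMP_IF_FALSE → pop False; jump. Stack: []
LOAD_FAST_LOAD_FAST b,y → push 28,36. Stack: [28, 36]
BINARY_OP - → 28 - 36 = -8. Stack: [-8]
LOAD_CONST → push 15. Stack: [-8, 15]
BINARY_OP & → -8 & 15 = 8. Stack: [8]
STORE_FAST r → r=8. Stack: []
LOAD_FAST r → push 8. Stack: [8]
RETURN_VALUE → return 8.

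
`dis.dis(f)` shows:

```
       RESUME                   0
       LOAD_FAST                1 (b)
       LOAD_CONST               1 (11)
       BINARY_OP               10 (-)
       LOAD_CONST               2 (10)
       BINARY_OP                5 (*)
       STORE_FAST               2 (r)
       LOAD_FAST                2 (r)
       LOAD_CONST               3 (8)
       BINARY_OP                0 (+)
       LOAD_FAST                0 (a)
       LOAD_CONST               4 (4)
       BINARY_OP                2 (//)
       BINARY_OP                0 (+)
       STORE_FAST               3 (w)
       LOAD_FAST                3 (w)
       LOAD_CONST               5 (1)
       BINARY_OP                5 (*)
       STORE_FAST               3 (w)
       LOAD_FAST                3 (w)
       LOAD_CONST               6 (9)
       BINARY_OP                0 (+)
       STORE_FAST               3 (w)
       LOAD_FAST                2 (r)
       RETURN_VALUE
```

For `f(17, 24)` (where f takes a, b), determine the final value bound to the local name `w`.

LOAD_FAST b → push 24. Stack: [24]
LOAD_CONST → push 11. Stack: [24, 11]
BINARY_OP - → 24 - 11 = 13. Stack: [13]
LOAD_CONST → push 10. Stack: [13, 10]
BINARY_OP * → 13 * 10 = 130. Stack: [130]
STORE_FAST r → r=130. Stack: []
LOAD_FAST r → push 130. Stack: [130]
LOAD_CONST → push 8. Stack: [130, 8]
BINARY_OP + → 130 + 8 = 138. Stack: [138]
LOAD_FAST a → push 17. Stack: [138, 17]
LOAD_CONST → push 4. Stack: [138, 17, 4]
BINARY_OP // → 17 // 4 = 4. Stack: [138, 4]
BINARY_OP + → 138 + 4 = 142. Stack: [142]
STORE_FAST w → w=142. Stack: []
LOAD_FAST w → push 142. Stack: [142]
LOAD_CONST → push 1. Stack: [142, 1]
BINARY_OP * → 142 * 1 = 142. Stack: [142]
STORE_FAST w → w=142. Stack: []
LOAD_FAST w → push 142. Stack: [142]
LOAD_CONST → push 9. Stack: [142, 9]
BINARY_OP + → 142 + 9 = 151. Stack: [151]
STORE_FAST w → w=151. Stack: []
LOAD_FAST r → push 130. Stack: [130]
RETURN_VALUE → return 130.

151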